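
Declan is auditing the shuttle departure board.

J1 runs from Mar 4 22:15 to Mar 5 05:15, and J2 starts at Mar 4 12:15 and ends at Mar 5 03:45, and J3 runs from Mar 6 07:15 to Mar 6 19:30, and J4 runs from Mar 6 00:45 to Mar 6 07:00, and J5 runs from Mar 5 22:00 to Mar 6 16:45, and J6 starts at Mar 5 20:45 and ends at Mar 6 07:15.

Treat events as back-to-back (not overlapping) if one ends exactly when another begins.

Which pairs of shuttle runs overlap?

Sorted by start: J2, J1, J6, J5, J4, J3.
J1 starts before J2 ends → J2 and J1 overlap.
J6 starts after J2 ends, so nothing later overlaps J2 either.
J6 starts after J1 ends, so nothing later overlaps J1 either.
J5 starts before J6 ends → J6 and J5 overlap.
J4 starts before J6 ends → J6 and J4 overlap.
J3 starts exactly when J6 ends (back-to-back, no overlap).
J4 starts before J5 ends → J5 and J4 overlap.
J3 starts before J5 ends → J5 and J3 overlap.
J3 starts after J4 ends.

J1 & J2, J3 & J5, J4 & J5, J4 & J6, J5 & J6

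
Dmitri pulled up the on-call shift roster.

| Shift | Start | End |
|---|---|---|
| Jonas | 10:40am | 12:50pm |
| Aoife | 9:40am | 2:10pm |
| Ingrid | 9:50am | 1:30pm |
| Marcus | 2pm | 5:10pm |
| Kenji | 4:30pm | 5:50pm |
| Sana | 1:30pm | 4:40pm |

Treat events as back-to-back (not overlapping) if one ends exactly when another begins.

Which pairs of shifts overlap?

Aoife & Ingrid, Aoife & Jonas, Aoife & Marcus, Aoife & Sana, Ingrid & Jonas, Kenji & Marcus, Kenji & Sana, Marcus & Sana

Check each pair: they overlap iff neither finishes before the other starts.
Sorted by start: Aoife, Ingrid, Jonas, Sana, Marcus, Kenji.
Ingrid starts before Aoife ends → Aoife and Ingrid overlap.
Jonas starts before Aoife ends → Aoife and Jonas overlap.
Sana starts before Aoife ends → Aoife and Sana overlap.
Marcus starts before Aoife ends → Aoife and Marcus overlap.
Kenji starts after Aoife ends.
Jonas starts before Ingrid ends → Ingrid and Jonas overlap.
Sana starts exactly when Ingrid ends (back-to-back, no overlap), so nothing later overlaps Ingrid either.
Sana starts after Jonas ends, so nothing later overlaps Jonas either.
Marcus starts before Sana ends → Sana and Marcus overlap.
Kenji starts before Sana ends → Sana and Kenji overlap.
Kenji starts before Marcus ends → Marcus and Kenji overlap.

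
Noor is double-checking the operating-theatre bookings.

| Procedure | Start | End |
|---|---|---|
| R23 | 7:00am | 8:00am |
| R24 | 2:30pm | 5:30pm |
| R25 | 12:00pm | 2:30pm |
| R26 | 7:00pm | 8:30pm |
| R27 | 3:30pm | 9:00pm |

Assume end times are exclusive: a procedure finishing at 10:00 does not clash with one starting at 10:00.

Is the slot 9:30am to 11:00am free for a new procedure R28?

R23: ends 8:00am at or before R28 starts 9:30am → clear.
R25: starts 12:00pm at or after R28 ends 11:00am → clear.
R24: starts 2:30pm at or after R28 ends 11:00am → clear.
R27: starts 3:30pm at or after R28 ends 11:00am → clear.
R26: starts 7:00pm at or after R28 ends 11:00am → clear.

Yes — the slot is free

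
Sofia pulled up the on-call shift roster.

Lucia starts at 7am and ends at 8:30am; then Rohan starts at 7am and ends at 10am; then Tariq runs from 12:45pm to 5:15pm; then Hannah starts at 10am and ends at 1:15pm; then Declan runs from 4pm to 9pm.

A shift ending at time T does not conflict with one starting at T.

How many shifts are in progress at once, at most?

Walk through starts and ends in time order (an end at T is processed before a start at T):
7am start Lucia → 1
7am start Rohan → 2
8:30am end Lucia → 1
10am end Rohan → 0
10am start Hannah → 1
12:45pm start Tariq → 2
1:15pm end Hannah → 1
4pm start Declan → 2
5:15pm end Tariq → 1
9pm end Declan → 0
Peak is 2, at 7am (Lucia, Rohan).

2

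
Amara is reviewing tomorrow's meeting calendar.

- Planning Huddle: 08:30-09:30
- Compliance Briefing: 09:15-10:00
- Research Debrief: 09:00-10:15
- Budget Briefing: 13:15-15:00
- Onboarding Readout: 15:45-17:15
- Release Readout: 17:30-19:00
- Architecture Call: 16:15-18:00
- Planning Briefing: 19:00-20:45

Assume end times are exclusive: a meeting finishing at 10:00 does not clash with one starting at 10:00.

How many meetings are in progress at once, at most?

3

Walk through starts and ends in time order (an end at T is processed before a start at T):
08:30 start Planning Huddle → 1
09:00 start Research Debrief → 2
09:15 start Compliance Briefing → 3
09:30 end Planning Huddle → 2
10:00 end Compliance Briefing → 1
10:15 end Research Debrief → 0
13:15 start Budget Briefing → 1
15:00 end Budget Briefing → 0
15:45 start Onboarding Readout → 1
16:15 start Architecture Call → 2
17:15 end Onboarding Readout → 1
17:30 start Release Readout → 2
18:00 end Architecture Call → 1
19:00 end Release Readout → 0
19:00 start Planning Briefing → 1
20:45 end Planning Briefing → 0
Peak is 3, at 09:15 (Compliance Briefing, Planning Huddle, Research Debrief).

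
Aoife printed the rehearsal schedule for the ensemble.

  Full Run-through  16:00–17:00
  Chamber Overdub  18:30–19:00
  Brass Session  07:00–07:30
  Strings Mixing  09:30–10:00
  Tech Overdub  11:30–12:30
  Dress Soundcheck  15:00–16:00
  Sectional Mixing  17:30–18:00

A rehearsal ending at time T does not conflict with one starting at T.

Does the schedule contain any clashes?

No

Sorted by start: Brass Session, Strings Mixing, Tech Overdub, Dress Soundcheck, Full Run-through, Sectional Mixing, Chamber Overdub.
Strings Mixing starts after Brass Session ends, so nothing later overlaps Brass Session either.
Tech Overdub starts after Strings Mixing ends, so nothing later overlaps Strings Mixing either.
Dress Soundcheck starts after Tech Overdub ends, so nothing later overlaps Tech Overdub either.
Full Run-through starts exactly when Dress Soundcheck ends (back-to-back, no overlap), so nothing later overlaps Dress Soundcheck either.
Sectional Mixing starts after Full Run-through ends, so nothing later overlaps Full Run-through either.
Chamber Overdub starts after Sectional Mixing ends.
Every pair is clear; the schedule has no overlaps.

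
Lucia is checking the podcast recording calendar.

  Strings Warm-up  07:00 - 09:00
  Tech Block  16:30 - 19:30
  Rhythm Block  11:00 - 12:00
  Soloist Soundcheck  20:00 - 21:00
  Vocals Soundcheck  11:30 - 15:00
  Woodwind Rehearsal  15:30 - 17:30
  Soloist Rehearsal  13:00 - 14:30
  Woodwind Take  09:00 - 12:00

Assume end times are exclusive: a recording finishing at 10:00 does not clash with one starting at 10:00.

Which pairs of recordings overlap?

Sorted by start: Strings Warm-up, Woodwind Take, Rhythm Block, Vocals Soundcheck, Soloist Rehearsal, Woodwind Rehearsal, Tech Block, Soloist Soundcheck.
Woodwind Take starts exactly when Strings Warm-up ends (back-to-back, no overlap); Strings Warm-up is clear from here.
Rhythm Block starts before Woodwind Take ends → Woodwind Take and Rhythm Block overlap.
Vocals Soundcheck starts before Woodwind Take ends → Woodwind Take and Vocals Soundcheck overlap.
Soloist Rehearsal starts after Woodwind Take ends; Woodwind Take is clear from here.
Vocals Soundcheck starts before Rhythm Block ends → Rhythm Block and Vocals Soundcheck overlap.
Soloist Rehearsal starts after Rhythm Block ends; Rhythm Block is clear from here.
Soloist Rehearsal starts before Vocals Soundcheck ends → Vocals Soundcheck and Soloist Rehearsal overlap.
Woodwind Rehearsal starts after Vocals Soundcheck ends; Vocals Soundcheck is clear from here.
Woodwind Rehearsal starts after Soloist Rehearsal ends; Soloist Rehearsal is clear from here.
Tech Block starts before Woodwind Rehearsal ends → Woodwind Rehearsal and Tech Block overlap.
Soloist Soundcheck starts after Woodwind Rehearsal ends.
Soloist Soundcheck starts after Tech Block ends.

Rhythm Block & Vocals Soundcheck, Rhythm Block & Woodwind Take, Soloist Rehearsal & Vocals Soundcheck, Tech Block & Woodwind Rehearsal, Vocals Soundcheck & Woodwind Take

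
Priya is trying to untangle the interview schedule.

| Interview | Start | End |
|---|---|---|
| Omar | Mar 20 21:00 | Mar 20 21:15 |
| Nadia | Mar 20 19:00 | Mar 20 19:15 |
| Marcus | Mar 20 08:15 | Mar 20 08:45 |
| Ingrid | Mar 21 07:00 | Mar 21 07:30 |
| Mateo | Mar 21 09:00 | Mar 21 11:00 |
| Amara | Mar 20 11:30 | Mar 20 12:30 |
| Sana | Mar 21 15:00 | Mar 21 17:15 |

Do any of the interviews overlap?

No

Sorted by start: Marcus, Amara, Nadia, Omar, Ingrid, Mateo, Sana.
Amara starts after Marcus ends, so Marcus has no further overlaps.
Nadia starts after Amara ends, so Amara has no further overlaps.
Omar starts after Nadia ends, so Nadia has no further overlaps.
Ingrid starts after Omar ends, so Omar has no further overlaps.
Mateo starts after Ingrid ends, so Ingrid has no further overlaps.
Sana starts after Mateo ends.
Every pair is clear; the schedule has no overlaps.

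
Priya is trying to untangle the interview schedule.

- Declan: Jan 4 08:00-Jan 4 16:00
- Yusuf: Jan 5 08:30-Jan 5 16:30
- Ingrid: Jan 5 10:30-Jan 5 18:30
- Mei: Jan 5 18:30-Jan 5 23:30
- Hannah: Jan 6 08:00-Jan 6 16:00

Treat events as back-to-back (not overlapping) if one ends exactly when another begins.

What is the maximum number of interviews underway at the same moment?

2

Walk through starts and ends in time order (an end at T is processed before a start at T):
Jan 4 08:00 start Declan → 1
Jan 4 16:00 end Declan → 0
Jan 5 08:30 start Yusuf → 1
Jan 5 10:30 start Ingrid → 2
Jan 5 16:30 end Yusuf → 1
Jan 5 18:30 end Ingrid → 0
Jan 5 18:30 start Mei → 1
Jan 5 23:30 end Mei → 0
Jan 6 08:00 start Hannah → 1
Jan 6 16:00 end Hannah → 0
Peak is 2, at Jan 5 10:30 (Ingrid, Yusuf).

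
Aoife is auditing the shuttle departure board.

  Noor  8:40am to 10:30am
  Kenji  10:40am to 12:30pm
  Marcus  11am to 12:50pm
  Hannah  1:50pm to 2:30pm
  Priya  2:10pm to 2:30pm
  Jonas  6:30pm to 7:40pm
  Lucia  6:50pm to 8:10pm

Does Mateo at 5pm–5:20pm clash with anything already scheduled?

No — it doesn't clash with anything

Noor: ends 10:30am at or before Mateo starts 5pm → clear.
Kenji: ends 12:30pm at or before Mateo starts 5pm → clear.
Marcus: ends 12:50pm at or before Mateo starts 5pm → clear.
Hannah: ends 2:30pm at or before Mateo starts 5pm → clear.
Priya: ends 2:30pm at or before Mateo starts 5pm → clear.
Jonas: starts 6:30pm at or after Mateo ends 5:20pm → clear.
Lucia: starts 6:50pm at or after Mateo ends 5:20pm → clear.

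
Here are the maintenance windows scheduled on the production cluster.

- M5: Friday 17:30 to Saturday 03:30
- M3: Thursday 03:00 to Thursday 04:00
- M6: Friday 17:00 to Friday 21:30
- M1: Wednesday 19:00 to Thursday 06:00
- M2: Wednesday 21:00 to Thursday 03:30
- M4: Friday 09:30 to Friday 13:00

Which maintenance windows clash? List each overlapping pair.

M1 & M2, M1 & M3, M2 & M3, M5 & M6

Sorted by start: M1, M2, M3, M4, M6, M5.
M2 starts before M1 ends → M1 and M2 overlap.
M3 starts before M1 ends → M1 and M3 overlap.
M4 starts after M1 ends; M1 is clear from here.
M3 starts before M2 ends → M2 and M3 overlap.
M4 starts after M2 ends; M2 is clear from here.
M4 starts after M3 ends; M3 is clear from here.
M6 starts after M4 ends; M4 is clear from here.
M5 starts before M6 ends → M6 and M5 overlap.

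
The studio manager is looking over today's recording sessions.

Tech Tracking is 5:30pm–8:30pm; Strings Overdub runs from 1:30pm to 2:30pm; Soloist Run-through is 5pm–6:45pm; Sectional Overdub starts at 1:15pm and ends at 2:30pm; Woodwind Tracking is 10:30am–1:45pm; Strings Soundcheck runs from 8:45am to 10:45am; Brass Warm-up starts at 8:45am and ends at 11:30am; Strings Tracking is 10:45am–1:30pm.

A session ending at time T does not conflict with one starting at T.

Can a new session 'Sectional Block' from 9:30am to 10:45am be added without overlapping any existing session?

Brass Warm-up: starts 8:45am before Sectional Block ends 10:45am, and ends 11:30am after Sectional Block starts 9:30am → overlap.
Strings Soundcheck: starts 8:45am before Sectional Block ends 10:45am, and ends 10:45am after Sectional Block starts 9:30am → overlap.
Woodwind Tracking: starts 10:30am before Sectional Block ends 10:45am, and ends 1:45pm after Sectional Block starts 9:30am → overlap.
Strings Tracking: starts 10:45am at or after Sectional Block ends 10:45am → clear.
Sectional Overdub: starts 1:15pm at or after Sectional Block ends 10:45am → clear.
Strings Overdub: starts 1:30pm at or after Sectional Block ends 10:45am → clear.
Soloist Run-through: starts 5pm at or after Sectional Block ends 10:45am → clear.
Tech Tracking: starts 5:30pm at or after Sectional Block ends 10:45am → clear.
Sectional Block overlaps Brass Warm-up, Strings Soundcheck, Woodwind Tracking.

No — it overlaps Brass Warm-up, Strings Soundcheck, Woodwind Tracking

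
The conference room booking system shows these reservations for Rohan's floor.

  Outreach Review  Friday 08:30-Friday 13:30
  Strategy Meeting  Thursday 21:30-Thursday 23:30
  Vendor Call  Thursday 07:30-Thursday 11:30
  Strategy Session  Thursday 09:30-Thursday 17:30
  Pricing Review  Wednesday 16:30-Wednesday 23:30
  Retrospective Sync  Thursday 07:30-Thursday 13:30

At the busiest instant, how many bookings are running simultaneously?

3

Sweep the timeline, counting +1 at each start and −1 at each end (ends before starts at a tie):
Wednesday 16:30 start Pricing Review → 1
Wednesday 23:30 end Pricing Review → 0
Thursday 07:30 start Retrospective Sync → 1
Thursday 07:30 start Vendor Call → 2
Thursday 09:30 start Strategy Session → 3
Thursday 11:30 end Vendor Call → 2
Thursday 13:30 end Retrospective Sync → 1
Thursday 17:30 end Strategy Session → 0
Thursday 21:30 start Strategy Meeting → 1
Thursday 23:30 end Strategy Meeting → 0
Friday 08:30 start Outreach Review → 1
Friday 13:30 end Outreach Review → 0
Peak is 3, at Thursday 09:30 (Retrospective Sync, Strategy Session, Vendor Call).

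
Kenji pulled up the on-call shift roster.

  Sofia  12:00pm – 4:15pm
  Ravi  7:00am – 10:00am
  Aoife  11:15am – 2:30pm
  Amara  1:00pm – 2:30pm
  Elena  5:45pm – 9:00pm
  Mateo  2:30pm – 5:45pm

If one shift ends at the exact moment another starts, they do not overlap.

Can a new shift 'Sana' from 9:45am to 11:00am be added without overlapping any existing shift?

No — it overlaps Ravi

Ravi: starts 7:00am before Sana ends 11:00am, and ends 10:00am after Sana starts 9:45am → overlap.
Aoife: starts 11:15am at or after Sana ends 11:00am → clear.
Sofia: starts 12:00pm at or after Sana ends 11:00am → clear.
Amara: starts 1:00pm at or after Sana ends 11:00am → clear.
Mateo: starts 2:30pm at or after Sana ends 11:00am → clear.
Elena: starts 5:45pm at or after Sana ends 11:00am → clear.
Sana overlaps Ravi.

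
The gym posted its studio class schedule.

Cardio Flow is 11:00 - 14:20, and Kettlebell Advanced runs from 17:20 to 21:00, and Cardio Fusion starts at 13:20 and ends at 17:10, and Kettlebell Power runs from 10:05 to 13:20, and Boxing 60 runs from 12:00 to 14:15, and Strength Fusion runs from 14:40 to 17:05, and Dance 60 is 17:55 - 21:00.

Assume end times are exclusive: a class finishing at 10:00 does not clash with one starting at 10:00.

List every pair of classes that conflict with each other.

Boxing 60 & Cardio Flow, Boxing 60 & Cardio Fusion, Boxing 60 & Kettlebell Power, Cardio Flow & Cardio Fusion, Cardio Flow & Kettlebell Power, Cardio Fusion & Strength Fusion, Dance 60 & Kettlebell Advanced

Sorted by start: Kettlebell Power, Cardio Flow, Boxing 60, Cardio Fusion, Strength Fusion, Kettlebell Advanced, Dance 60.
Cardio Flow starts before Kettlebell Power ends → Kettlebell Power and Cardio Flow overlap.
Boxing 60 starts before Kettlebell Power ends → Kettlebell Power and Boxing 60 overlap.
Cardio Fusion starts exactly when Kettlebell Power ends (back-to-back, no overlap), so Kettlebell Power has no further overlaps.
Boxing 60 starts before Cardio Flow ends → Cardio Flow and Boxing 60 overlap.
Cardio Fusion starts before Cardio Flow ends → Cardio Flow and Cardio Fusion overlap.
Strength Fusion starts after Cardio Flow ends, so Cardio Flow has no further overlaps.
Cardio Fusion starts before Boxing 60 ends → Boxing 60 and Cardio Fusion overlap.
Strength Fusion starts after Boxing 60 ends, so Boxing 60 has no further overlaps.
Strength Fusion starts before Cardio Fusion ends → Cardio Fusion and Strength Fusion overlap.
Kettlebell Advanced starts after Cardio Fusion ends, so Cardio Fusion has no further overlaps.
Kettlebell Advanced starts after Strength Fusion ends, so Strength Fusion has no further overlaps.
Dance 60 starts before Kettlebell Advanced ends → Kettlebell Advanced and Dance 60 overlap.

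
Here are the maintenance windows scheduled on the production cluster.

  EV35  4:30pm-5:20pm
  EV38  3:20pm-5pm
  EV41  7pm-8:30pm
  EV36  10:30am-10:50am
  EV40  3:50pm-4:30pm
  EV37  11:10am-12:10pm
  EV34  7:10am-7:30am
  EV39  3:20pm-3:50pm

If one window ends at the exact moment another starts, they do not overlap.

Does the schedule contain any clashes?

Yes

Sorted by start: EV34, EV36, EV37, EV38, EV39, EV40, EV35, EV41.
EV36 starts after EV34 ends, so nothing later overlaps EV34 either.
EV37 starts after EV36 ends, so nothing later overlaps EV36 either.
EV38 starts after EV37 ends, so nothing later overlaps EV37 either.
EV39 starts before EV38 ends → EV38 and EV39 overlap.
That's a conflict, so the schedule is not conflict-free.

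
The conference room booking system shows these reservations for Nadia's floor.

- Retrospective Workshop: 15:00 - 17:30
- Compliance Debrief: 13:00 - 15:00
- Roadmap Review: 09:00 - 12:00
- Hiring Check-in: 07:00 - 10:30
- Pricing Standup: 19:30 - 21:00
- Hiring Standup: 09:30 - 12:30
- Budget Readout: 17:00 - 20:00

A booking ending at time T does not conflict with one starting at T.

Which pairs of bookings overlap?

Budget Readout & Pricing Standup, Budget Readout & Retrospective Workshop, Hiring Check-in & Hiring Standup, Hiring Check-in & Roadmap Review, Hiring Standup & Roadmap Review

Two intervals overlap when each starts before the other ends.
Sorted by start: Hiring Check-in, Roadmap Review, Hiring Standup, Compliance Debrief, Retrospective Workshop, Budget Readout, Pricing Standup.
Roadmap Review starts before Hiring Check-in ends → Hiring Check-in and Roadmap Review overlap.
Hiring Standup starts before Hiring Check-in ends → Hiring Check-in and Hiring Standup overlap.
Compliance Debrief starts after Hiring Check-in ends; Hiring Check-in is clear from here.
Hiring Standup starts before Roadmap Review ends → Roadmap Review and Hiring Standup overlap.
Compliance Debrief starts after Roadmap Review ends; Roadmap Review is clear from here.
Compliance Debrief starts after Hiring Standup ends; Hiring Standup is clear from here.
Retrospective Workshop starts exactly when Compliance Debrief ends (back-to-back, no overlap); Compliance Debrief is clear from here.
Budget Readout starts before Retrospective Workshop ends → Retrospective Workshop and Budget Readout overlap.
Pricing Standup starts after Retrospective Workshop ends.
Pricing Standup starts before Budget Readout ends → Budget Readout and Pricing Standup overlap.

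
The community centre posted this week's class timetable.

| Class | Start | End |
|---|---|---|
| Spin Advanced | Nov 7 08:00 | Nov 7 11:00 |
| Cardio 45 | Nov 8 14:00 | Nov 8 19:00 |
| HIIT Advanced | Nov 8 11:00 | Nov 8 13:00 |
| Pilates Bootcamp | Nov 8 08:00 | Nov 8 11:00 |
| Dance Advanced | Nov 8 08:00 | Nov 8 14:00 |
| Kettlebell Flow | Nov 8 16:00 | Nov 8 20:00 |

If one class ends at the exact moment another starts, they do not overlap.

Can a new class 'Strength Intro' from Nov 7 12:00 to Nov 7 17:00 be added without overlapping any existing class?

Spin Advanced: ends Nov 7 11:00 at or before Strength Intro starts Nov 7 12:00 → clear.
Pilates Bootcamp: starts Nov 8 08:00 at or after Strength Intro ends Nov 7 17:00 → clear.
Dance Advanced: starts Nov 8 08:00 at or after Strength Intro ends Nov 7 17:00 → clear.
HIIT Advanced: starts Nov 8 11:00 at or after Strength Intro ends Nov 7 17:00 → clear.
Cardio 45: starts Nov 8 14:00 at or after Strength Intro ends Nov 7 17:00 → clear.
Kettlebell Flow: starts Nov 8 16:00 at or after Strength Intro ends Nov 7 17:00 → clear.

Yes — the slot is free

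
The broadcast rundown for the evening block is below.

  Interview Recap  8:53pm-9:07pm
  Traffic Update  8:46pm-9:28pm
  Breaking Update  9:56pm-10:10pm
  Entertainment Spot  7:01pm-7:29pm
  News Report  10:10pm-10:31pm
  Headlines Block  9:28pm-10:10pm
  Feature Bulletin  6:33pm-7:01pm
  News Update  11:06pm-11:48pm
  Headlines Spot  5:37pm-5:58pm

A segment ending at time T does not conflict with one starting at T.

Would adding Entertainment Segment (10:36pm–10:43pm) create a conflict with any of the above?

No — it doesn't clash with anything

Headlines Spot: ends 5:58pm at or before Entertainment Segment starts 10:36pm → clear.
Feature Bulletin: ends 7:01pm at or before Entertainment Segment starts 10:36pm → clear.
Entertainment Spot: ends 7:29pm at or before Entertainment Segment starts 10:36pm → clear.
Traffic Update: ends 9:28pm at or before Entertainment Segment starts 10:36pm → clear.
Interview Recap: ends 9:07pm at or before Entertainment Segment starts 10:36pm → clear.
Headlines Block: ends 10:10pm at or before Entertainment Segment starts 10:36pm → clear.
Breaking Update: ends 10:10pm at or before Entertainment Segment starts 10:36pm → clear.
News Report: ends 10:31pm at or before Entertainment Segment starts 10:36pm → clear.
News Update: starts 11:06pm at or after Entertainment Segment ends 10:43pm → clear.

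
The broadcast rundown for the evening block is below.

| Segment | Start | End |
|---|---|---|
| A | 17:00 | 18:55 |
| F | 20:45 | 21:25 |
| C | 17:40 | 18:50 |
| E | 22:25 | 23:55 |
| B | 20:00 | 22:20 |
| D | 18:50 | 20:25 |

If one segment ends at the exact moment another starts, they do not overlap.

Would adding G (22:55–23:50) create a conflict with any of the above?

Yes — it overlaps E

A: ends 18:55 at or before G starts 22:55 → clear.
C: ends 18:50 at or before G starts 22:55 → clear.
D: ends 20:25 at or before G starts 22:55 → clear.
B: ends 22:20 at or before G starts 22:55 → clear.
F: ends 21:25 at or before G starts 22:55 → clear.
E: starts 22:25 before G ends 23:50, and ends 23:55 after G starts 22:55 → overlap.
G overlaps E.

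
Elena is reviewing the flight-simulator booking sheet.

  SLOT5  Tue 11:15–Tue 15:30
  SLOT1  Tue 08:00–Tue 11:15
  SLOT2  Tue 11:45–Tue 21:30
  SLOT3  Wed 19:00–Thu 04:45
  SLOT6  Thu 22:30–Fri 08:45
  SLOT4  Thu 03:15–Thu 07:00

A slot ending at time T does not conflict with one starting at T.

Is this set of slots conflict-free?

Sorted by start: SLOT1, SLOT5, SLOT2, SLOT3, SLOT4, SLOT6.
SLOT5 starts exactly when SLOT1 ends (back-to-back, no overlap), so SLOT1 has no further overlaps.
SLOT2 starts before SLOT5 ends → SLOT5 and SLOT2 overlap.
That's a conflict, so the schedule is not conflict-free.

No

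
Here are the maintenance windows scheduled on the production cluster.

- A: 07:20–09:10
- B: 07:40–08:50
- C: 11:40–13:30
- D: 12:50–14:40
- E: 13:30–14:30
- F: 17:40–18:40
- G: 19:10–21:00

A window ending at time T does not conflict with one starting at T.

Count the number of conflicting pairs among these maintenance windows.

3

Two intervals overlap when each starts before the other ends.
Sorted by start: A, B, C, D, E, F, G.
B starts before A ends → A and B overlap.
C starts after A ends; A is clear from here.
C starts after B ends; B is clear from here.
D starts before C ends → C and D overlap.
E starts exactly when C ends (back-to-back, no overlap); C is clear from here.
E starts before D ends → D and E overlap.
F starts after D ends; D is clear from here.
F starts after E ends; E is clear from here.
G starts after F ends.
Overlapping pairs: A & B, C & D, D & E — 3 in total.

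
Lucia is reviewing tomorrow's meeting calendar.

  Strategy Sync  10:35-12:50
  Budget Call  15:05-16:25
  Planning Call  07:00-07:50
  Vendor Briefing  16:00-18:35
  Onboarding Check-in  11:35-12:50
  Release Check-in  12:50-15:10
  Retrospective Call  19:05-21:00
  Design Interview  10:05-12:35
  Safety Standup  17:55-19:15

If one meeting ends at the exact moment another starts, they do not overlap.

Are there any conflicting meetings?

Sorted by start: Planning Call, Design Interview, Strategy Sync, Onboarding Check-in, Release Check-in, Budget Call, Vendor Briefing, Safety Standup, Retrospective Call.
Design Interview starts after Planning Call ends, so nothing later overlaps Planning Call either.
Strategy Sync starts before Design Interview ends → Design Interview and Strategy Sync overlap.
That's a conflict, so the schedule is not conflict-free.

Yes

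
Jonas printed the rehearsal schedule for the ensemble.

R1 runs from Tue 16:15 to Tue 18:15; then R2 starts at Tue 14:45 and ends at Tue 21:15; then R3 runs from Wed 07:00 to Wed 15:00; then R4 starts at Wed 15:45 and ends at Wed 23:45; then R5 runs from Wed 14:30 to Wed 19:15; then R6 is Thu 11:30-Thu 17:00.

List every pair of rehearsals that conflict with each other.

Sorted by start: R2, R1, R3, R5, R4, R6.
R1 starts before R2 ends → R2 and R1 overlap.
R3 starts after R2 ends; R2 is clear from here.
R3 starts after R1 ends; R1 is clear from here.
R5 starts before R3 ends → R3 and R5 overlap.
R4 starts after R3 ends; R3 is clear from here.
R4 starts before R5 ends → R5 and R4 overlap.
R6 starts after R5 ends.
R6 starts after R4 ends.

R1 & R2, R3 & R5, R4 & R5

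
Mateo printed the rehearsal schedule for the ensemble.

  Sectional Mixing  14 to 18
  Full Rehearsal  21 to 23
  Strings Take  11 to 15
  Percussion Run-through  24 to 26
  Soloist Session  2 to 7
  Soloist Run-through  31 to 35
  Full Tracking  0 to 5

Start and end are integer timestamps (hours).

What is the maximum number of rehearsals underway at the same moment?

2

Walk through starts and ends in time order (an end at T is processed before a start at T):
0 start Full Tracking → 1
2 start Soloist Session → 2
5 end Full Tracking → 1
7 end Soloist Session → 0
11 start Strings Take → 1
14 start Sectional Mixing → 2
15 end Strings Take → 1
18 end Sectional Mixing → 0
21 start Full Rehearsal → 1
23 end Full Rehearsal → 0
24 start Percussion Run-through → 1
26 end Percussion Run-through → 0
31 start Soloist Run-through → 1
35 end Soloist Run-through → 0
Peak is 2, at 2 (Full Tracking, Soloist Session).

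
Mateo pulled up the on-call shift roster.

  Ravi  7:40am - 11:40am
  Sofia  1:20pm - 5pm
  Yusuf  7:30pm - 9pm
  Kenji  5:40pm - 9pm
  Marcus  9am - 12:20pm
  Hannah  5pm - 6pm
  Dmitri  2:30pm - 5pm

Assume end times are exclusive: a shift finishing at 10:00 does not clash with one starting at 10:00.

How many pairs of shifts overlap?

Sorted by start: Ravi, Marcus, Sofia, Dmitri, Hannah, Kenji, Yusuf.
Marcus starts before Ravi ends → Ravi and Marcus overlap.
Sofia starts after Ravi ends, so nothing later overlaps Ravi either.
Sofia starts after Marcus ends, so nothing later overlaps Marcus either.
Dmitri starts before Sofia ends → Sofia and Dmitri overlap.
Hannah starts exactly when Sofia ends (back-to-back, no overlap), so nothing later overlaps Sofia either.
Hannah starts exactly when Dmitri ends (back-to-back, no overlap), so nothing later overlaps Dmitri either.
Kenji starts before Hannah ends → Hannah and Kenji overlap.
Yusuf starts after Hannah ends.
Yusuf starts before Kenji ends → Kenji and Yusuf overlap.
Overlapping pairs: Dmitri & Sofia, Hannah & Kenji, Kenji & Yusuf, Marcus & Ravi — 4 in total.

4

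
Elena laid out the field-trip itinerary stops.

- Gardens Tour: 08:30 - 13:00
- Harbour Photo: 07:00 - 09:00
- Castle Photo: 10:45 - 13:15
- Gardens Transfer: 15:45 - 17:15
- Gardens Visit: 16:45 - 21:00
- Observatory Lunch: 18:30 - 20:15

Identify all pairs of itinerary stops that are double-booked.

Castle Photo & Gardens Tour, Gardens Tour & Harbour Photo, Gardens Transfer & Gardens Visit, Gardens Visit & Observatory Lunch

Sorted by start: Harbour Photo, Gardens Tour, Castle Photo, Gardens Transfer, Gardens Visit, Observatory Lunch.
Gardens Tour starts before Harbour Photo ends → Harbour Photo and Gardens Tour overlap.
Castle Photo starts after Harbour Photo ends — done with Harbour Photo.
Castle Photo starts before Gardens Tour ends → Gardens Tour and Castle Photo overlap.
Gardens Transfer starts after Gardens Tour ends — done with Gardens Tour.
Gardens Transfer starts after Castle Photo ends — done with Castle Photo.
Gardens Visit starts before Gardens Transfer ends → Gardens Transfer and Gardens Visit overlap.
Observatory Lunch starts after Gardens Transfer ends.
Observatory Lunch starts before Gardens Visit ends → Gardens Visit and Observatory Lunch overlap.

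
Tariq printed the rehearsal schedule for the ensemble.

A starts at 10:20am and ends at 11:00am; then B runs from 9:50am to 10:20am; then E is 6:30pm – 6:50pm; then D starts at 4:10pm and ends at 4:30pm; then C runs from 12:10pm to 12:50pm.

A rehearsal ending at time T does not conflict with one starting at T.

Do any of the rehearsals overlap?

Sorted by start: B, A, C, D, E.
A starts exactly when B ends (back-to-back, no overlap), so nothing later overlaps B either.
C starts after A ends, so nothing later overlaps A either.
D starts after C ends, so nothing later overlaps C either.
E starts after D ends.
Every pair is clear; the schedule has no overlaps.

No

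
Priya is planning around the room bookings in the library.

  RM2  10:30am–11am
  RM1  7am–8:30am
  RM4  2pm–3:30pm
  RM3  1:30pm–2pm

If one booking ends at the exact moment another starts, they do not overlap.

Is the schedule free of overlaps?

Yes

Sorted by start: RM1, RM2, RM3, RM4.
RM2 starts after RM1 ends; RM1 is clear from here.
RM3 starts after RM2 ends; RM2 is clear from here.
RM4 starts exactly when RM3 ends (back-to-back, no overlap).
Every pair is clear; the schedule has no overlaps.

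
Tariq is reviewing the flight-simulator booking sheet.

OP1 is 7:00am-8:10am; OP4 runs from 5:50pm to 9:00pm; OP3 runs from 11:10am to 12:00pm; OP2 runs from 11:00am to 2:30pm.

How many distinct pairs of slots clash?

Sorted by start: OP1, OP2, OP3, OP4.
OP2 starts after OP1 ends, so nothing later overlaps OP1 either.
OP3 starts before OP2 ends → OP2 and OP3 overlap.
OP4 starts after OP2 ends.
OP4 starts after OP3 ends.
Overlapping pairs: OP2 & OP3 — 1 in total.

1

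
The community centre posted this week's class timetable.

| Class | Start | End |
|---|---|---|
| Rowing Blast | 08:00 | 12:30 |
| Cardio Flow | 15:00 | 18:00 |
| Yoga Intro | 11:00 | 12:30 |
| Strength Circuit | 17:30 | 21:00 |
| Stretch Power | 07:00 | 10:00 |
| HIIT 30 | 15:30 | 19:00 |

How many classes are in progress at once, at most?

Walk through starts and ends in time order (an end at T is processed before a start at T):
07:00 start Stretch Power → 1
08:00 start Rowing Blast → 2
10:00 end Stretch Power → 1
11:00 start Yoga Intro → 2
12:30 end Rowing Blast → 1
12:30 end Yoga Intro → 0
15:00 start Cardio Flow → 1
15:30 start HIIT 30 → 2
17:30 start Strength Circuit → 3
18:00 end Cardio Flow → 2
19:00 end HIIT 30 → 1
21:00 end Strength Circuit → 0
Peak is 3, at 17:30 (Cardio Flow, HIIT 30, Strength Circuit).

3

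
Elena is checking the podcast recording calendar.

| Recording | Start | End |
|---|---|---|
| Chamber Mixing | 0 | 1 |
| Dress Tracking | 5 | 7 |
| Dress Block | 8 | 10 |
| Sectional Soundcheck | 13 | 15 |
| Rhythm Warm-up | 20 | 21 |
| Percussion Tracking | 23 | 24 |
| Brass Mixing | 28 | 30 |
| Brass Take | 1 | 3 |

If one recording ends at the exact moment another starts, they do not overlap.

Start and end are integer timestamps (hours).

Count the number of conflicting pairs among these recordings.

0

Sorted by start: Chamber Mixing, Brass Take, Dress Tracking, Dress Block, Sectional Soundcheck, Rhythm Warm-up, Percussion Tracking, Brass Mixing.
Brass Take starts exactly when Chamber Mixing ends (back-to-back, no overlap), so nothing later overlaps Chamber Mixing either.
Dress Tracking starts after Brass Take ends, so nothing later overlaps Brass Take either.
Dress Block starts after Dress Tracking ends, so nothing later overlaps Dress Tracking either.
Sectional Soundcheck starts after Dress Block ends, so nothing later overlaps Dress Block either.
Rhythm Warm-up starts after Sectional Soundcheck ends, so nothing later overlaps Sectional Soundcheck either.
Percussion Tracking starts after Rhythm Warm-up ends, so nothing later overlaps Rhythm Warm-up either.
Brass Mixing starts after Percussion Tracking ends.
No pair overlaps.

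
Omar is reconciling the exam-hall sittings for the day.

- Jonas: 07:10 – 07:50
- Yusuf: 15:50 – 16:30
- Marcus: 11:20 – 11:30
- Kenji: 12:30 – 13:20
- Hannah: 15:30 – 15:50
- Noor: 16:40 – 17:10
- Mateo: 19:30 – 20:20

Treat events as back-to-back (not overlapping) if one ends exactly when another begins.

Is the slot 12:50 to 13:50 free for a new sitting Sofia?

No — it overlaps Kenji

Jonas: ends 07:50 at or before Sofia starts 12:50 → clear.
Marcus: ends 11:30 at or before Sofia starts 12:50 → clear.
Kenji: starts 12:30 before Sofia ends 13:50, and ends 13:20 after Sofia starts 12:50 → overlap.
Hannah: starts 15:30 at or after Sofia ends 13:50 → clear.
Yusuf: starts 15:50 at or after Sofia ends 13:50 → clear.
Noor: starts 16:40 at or after Sofia ends 13:50 → clear.
Mateo: starts 19:30 at or after Sofia ends 13:50 → clear.
Sofia overlaps Kenji.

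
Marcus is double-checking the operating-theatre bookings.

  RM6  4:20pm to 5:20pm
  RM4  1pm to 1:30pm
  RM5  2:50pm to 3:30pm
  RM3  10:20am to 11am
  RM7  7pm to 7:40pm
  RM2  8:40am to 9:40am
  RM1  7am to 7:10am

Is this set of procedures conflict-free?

Two intervals overlap when each starts before the other ends.
Sorted by start: RM1, RM2, RM3, RM4, RM5, RM6, RM7.
RM2 starts after RM1 ends, so nothing later overlaps RM1 either.
RM3 starts after RM2 ends, so nothing later overlaps RM2 either.
RM4 starts after RM3 ends, so nothing later overlaps RM3 either.
RM5 starts after RM4 ends, so nothing later overlaps RM4 either.
RM6 starts after RM5 ends, so nothing later overlaps RM5 either.
RM7 starts after RM6 ends.
Every pair is clear; the schedule has no overlaps.

Yes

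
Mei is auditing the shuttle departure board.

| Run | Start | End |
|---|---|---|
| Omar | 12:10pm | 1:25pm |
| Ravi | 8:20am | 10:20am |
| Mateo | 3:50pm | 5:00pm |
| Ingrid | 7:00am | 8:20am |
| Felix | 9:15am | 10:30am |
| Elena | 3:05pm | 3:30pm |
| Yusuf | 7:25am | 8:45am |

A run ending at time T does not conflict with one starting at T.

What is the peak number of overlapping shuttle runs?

2

Sweep the timeline, counting +1 at each start and −1 at each end (ends before starts at a tie):
7:00am start Ingrid → 1
7:25am start Yusuf → 2
8:20am end Ingrid → 1
8:20am start Ravi → 2
8:45am end Yusuf → 1
9:15am start Felix → 2
10:20am end Ravi → 1
10:30am end Felix → 0
12:10pm start Omar → 1
1:25pm end Omar → 0
3:05pm start Elena → 1
3:30pm end Elena → 0
3:50pm start Mateo → 1
5:00pm end Mateo → 0
Peak is 2, at 7:25am (Ingrid, Yusuf).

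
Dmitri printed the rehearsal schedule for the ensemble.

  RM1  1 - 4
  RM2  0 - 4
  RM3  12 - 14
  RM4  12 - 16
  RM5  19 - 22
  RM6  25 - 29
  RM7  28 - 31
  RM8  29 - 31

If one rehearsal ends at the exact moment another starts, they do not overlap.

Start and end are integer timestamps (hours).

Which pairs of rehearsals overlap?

RM1 & RM2, RM3 & RM4, RM6 & RM7, RM7 & RM8

Sorted by start: RM2, RM1, RM3, RM4, RM5, RM6, RM7, RM8.
RM1 starts before RM2 ends → RM2 and RM1 overlap.
RM3 starts after RM2 ends; RM2 is clear from here.
RM3 starts after RM1 ends; RM1 is clear from here.
RM4 starts before RM3 ends → RM3 and RM4 overlap.
RM5 starts after RM3 ends; RM3 is clear from here.
RM5 starts after RM4 ends; RM4 is clear from here.
RM6 starts after RM5 ends; RM5 is clear from here.
RM7 starts before RM6 ends → RM6 and RM7 overlap.
RM8 starts exactly when RM6 ends (back-to-back, no overlap).
RM8 starts before RM7 ends → RM7 and RM8 overlap.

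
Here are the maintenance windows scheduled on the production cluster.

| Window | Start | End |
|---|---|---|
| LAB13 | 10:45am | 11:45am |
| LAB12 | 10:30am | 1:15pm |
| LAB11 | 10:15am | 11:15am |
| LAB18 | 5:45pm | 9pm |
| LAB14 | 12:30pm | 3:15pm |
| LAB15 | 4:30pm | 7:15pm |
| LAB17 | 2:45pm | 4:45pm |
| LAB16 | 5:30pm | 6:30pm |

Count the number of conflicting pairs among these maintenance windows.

Sorted by start: LAB11, LAB12, LAB13, LAB14, LAB17, LAB15, LAB16, LAB18.
LAB12 starts before LAB11 ends → LAB11 and LAB12 overlap.
LAB13 starts before LAB11 ends → LAB11 and LAB13 overlap.
LAB14 starts after LAB11 ends — done with LAB11.
LAB13 starts before LAB12 ends → LAB12 and LAB13 overlap.
LAB14 starts before LAB12 ends → LAB12 and LAB14 overlap.
LAB17 starts after LAB12 ends — done with LAB12.
LAB14 starts after LAB13 ends — done with LAB13.
LAB17 starts before LAB14 ends → LAB14 and LAB17 overlap.
LAB15 starts after LAB14 ends — done with LAB14.
LAB15 starts before LAB17 ends → LAB17 and LAB15 overlap.
LAB16 starts after LAB17 ends — done with LAB17.
LAB16 starts before LAB15 ends → LAB15 and LAB16 overlap.
LAB18 starts before LAB15 ends → LAB15 and LAB18 overlap.
LAB18 starts before LAB16 ends → LAB16 and LAB18 overlap.
Overlapping pairs: LAB11 & LAB12, LAB11 & LAB13, LAB12 & LAB13, LAB12 & LAB14, LAB14 & LAB17, LAB15 & LAB16, LAB15 & LAB17, LAB15 & LAB18, LAB16 & LAB18 — 9 in total.

9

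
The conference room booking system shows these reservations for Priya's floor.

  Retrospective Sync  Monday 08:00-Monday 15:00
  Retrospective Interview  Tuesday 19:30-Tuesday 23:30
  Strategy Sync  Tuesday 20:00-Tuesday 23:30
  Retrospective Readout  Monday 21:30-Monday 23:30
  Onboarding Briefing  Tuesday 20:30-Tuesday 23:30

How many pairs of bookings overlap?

Sorted by start: Retrospective Sync, Retrospective Readout, Retrospective Interview, Strategy Sync, Onboarding Briefing.
Retrospective Readout starts after Retrospective Sync ends; Retrospective Sync is clear from here.
Retrospective Interview starts after Retrospective Readout ends; Retrospective Readout is clear from here.
Strategy Sync starts before Retrospective Interview ends → Retrospective Interview and Strategy Sync overlap.
Onboarding Briefing starts before Retrospective Interview ends → Retrospective Interview and Onboarding Briefing overlap.
Onboarding Briefing starts before Strategy Sync ends → Strategy Sync and Onboarding Briefing overlap.
Overlapping pairs: Onboarding Briefing & Retrospective Interview, Onboarding Briefing & Strategy Sync, Retrospective Interview & Strategy Sync — 3 in total.

3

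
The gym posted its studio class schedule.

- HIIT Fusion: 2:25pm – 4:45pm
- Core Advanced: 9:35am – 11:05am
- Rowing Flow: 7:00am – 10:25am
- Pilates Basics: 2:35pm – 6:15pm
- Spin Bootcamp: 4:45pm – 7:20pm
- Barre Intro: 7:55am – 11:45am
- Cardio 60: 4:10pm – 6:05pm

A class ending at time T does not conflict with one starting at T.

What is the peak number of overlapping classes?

Sweep the timeline, counting +1 at each start and −1 at each end (ends before starts at a tie):
7:00am start Rowing Flow → 1
7:55am start Barre Intro → 2
9:35am start Core Advanced → 3
10:25am end Rowing Flow → 2
11:05am end Core Advanced → 1
11:45am end Barre Intro → 0
2:25pm start HIIT Fusion → 1
2:35pm start Pilates Basics → 2
4:10pm start Cardio 60 → 3
4:45pm end HIIT Fusion → 2
4:45pm start Spin Bootcamp → 3
6:05pm end Cardio 60 → 2
6:15pm end Pilates Basics → 1
7:20pm end Spin Bootcamp → 0
Peak is 3, at 9:35am (Barre Intro, Core Advanced, Rowing Flow).

3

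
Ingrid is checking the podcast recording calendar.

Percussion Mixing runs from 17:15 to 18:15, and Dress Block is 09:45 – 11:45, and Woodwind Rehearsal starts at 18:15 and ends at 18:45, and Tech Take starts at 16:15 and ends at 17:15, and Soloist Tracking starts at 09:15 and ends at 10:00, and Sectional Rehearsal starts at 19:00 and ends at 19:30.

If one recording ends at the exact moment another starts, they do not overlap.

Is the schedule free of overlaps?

No

Sorted by start: Soloist Tracking, Dress Block, Tech Take, Percussion Mixing, Woodwind Rehearsal, Sectional Rehearsal.
Dress Block starts before Soloist Tracking ends → Soloist Tracking and Dress Block overlap.
That's a conflict, so the schedule is not conflict-free.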